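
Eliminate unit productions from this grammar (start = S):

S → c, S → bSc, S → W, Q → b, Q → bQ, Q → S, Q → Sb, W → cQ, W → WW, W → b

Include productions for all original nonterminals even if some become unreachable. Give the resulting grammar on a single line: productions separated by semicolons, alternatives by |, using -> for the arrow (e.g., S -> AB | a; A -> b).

Unit productions: Q->S, S->W.
Unit pairs (A ⇒* B via units): (Q,S), (Q,W), (S,W).
S: inherits non-unit rules of {S, W} → WW | b | bSc | c | cQ.
Q: inherits non-unit rules of {Q, S, W} → Sb | WW | b | bQ | bSc | c | cQ.
W: inherits non-unit rules of {W} → WW | b | cQ.

S -> b | c | WW | cQ | bSc; Q -> b | c | Sb | WW | bQ | cQ | bSc; W -> b | WW | cQ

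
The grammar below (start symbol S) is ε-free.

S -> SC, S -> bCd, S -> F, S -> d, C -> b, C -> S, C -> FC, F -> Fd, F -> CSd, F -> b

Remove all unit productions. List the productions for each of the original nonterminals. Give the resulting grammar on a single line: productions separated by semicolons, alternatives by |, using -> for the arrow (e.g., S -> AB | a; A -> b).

Unit productions: C->S, S->F.
Unit pairs (A ⇒* B via units): (C,F), (C,S), (S,F).
S: inherits non-unit rules of {F, S} → CSd | Fd | SC | b | bCd | d.
C: inherits non-unit rules of {C, F, S} → CSd | FC | Fd | SC | b | bCd | d.
F: inherits non-unit rules of {F} → CSd | Fd | b.

S -> b | d | Fd | SC | CSd | bCd; C -> b | d | FC | Fd | SC | CSd | bCd; F -> b | Fd | CSd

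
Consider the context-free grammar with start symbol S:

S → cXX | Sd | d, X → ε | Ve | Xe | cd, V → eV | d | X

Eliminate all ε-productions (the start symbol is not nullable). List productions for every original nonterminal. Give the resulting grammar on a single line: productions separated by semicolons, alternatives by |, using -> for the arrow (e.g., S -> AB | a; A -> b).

S -> c | d | Sd | cX | cXX; V -> X | d | e | eV; X -> e | Ve | Xe | cd

Nullable set: {V, X}.
S -> cXX: X, X nullable, giving c | cX | cXX.
V -> X: X nullable, giving X.
V -> eV: V nullable, giving e | eV.
Drop X -> ε.
X -> Ve: V nullable, giving Ve | e.
X -> Xe: X nullable, giving Xe | e.
Unchanged (no nullable symbols): S -> Sd; S -> d; V -> d; X -> cd.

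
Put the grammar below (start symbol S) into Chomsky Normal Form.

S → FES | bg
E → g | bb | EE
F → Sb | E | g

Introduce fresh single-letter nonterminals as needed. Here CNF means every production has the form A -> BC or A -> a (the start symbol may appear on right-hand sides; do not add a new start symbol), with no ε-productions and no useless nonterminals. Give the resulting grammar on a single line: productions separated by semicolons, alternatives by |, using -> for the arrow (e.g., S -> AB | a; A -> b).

No ε-productions.
After unit-elimination: S -> bg | FES; E -> g | EE | bb; F -> g | EE | Sb | bb.
TERM: introduce A -> b, B -> g and substitute in every rule of length ≥2.
BIN: S -> FES becomes S -> FC, C -> ES.

S -> AB | FC; A -> b; B -> g; C -> ES; E -> g | AA | EE; F -> g | AA | EE | SA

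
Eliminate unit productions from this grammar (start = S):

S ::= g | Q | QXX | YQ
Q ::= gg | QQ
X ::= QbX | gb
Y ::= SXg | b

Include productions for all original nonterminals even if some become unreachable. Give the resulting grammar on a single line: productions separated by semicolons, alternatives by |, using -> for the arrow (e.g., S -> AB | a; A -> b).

Unit productions: S->Q.
Unit pairs (A ⇒* B via units): (S,Q).
S: inherits non-unit rules of {Q, S} → QQ | QXX | YQ | g | gg.
Q: inherits non-unit rules of {Q} → QQ | gg.
X: inherits non-unit rules of {X} → QbX | gb.
Y: inherits non-unit rules of {Y} → SXg | b.

S -> g | QQ | YQ | gg | QXX; Q -> QQ | gg; X -> gb | QbX; Y -> b | SXg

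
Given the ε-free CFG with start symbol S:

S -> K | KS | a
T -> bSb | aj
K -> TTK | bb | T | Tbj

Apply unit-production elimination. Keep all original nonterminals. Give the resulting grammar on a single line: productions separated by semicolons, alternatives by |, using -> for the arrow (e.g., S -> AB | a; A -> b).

Unit productions: K->T, S->K.
Unit pairs (A ⇒* B via units): (K,T), (S,K), (S,T).
S: inherits non-unit rules of {K, S, T} → KS | TTK | Tbj | a | aj | bSb | bb.
K: inherits non-unit rules of {K, T} → TTK | Tbj | aj | bSb | bb.
T: inherits non-unit rules of {T} → aj | bSb.

S -> a | KS | aj | bb | TTK | Tbj | bSb; K -> aj | bb | TTK | Tbj | bSb; T -> aj | bSb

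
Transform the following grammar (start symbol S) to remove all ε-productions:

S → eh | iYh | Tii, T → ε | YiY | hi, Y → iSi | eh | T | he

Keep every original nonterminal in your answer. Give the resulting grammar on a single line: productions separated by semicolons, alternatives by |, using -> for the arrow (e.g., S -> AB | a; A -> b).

S -> eh | ih | ii | Tii | iYh; T -> i | Yi | hi | iY | YiY; Y -> T | eh | he | iSi

Nullable set: {T, Y}.
S -> Tii: T nullable, giving Tii | ii.
S -> iYh: Y nullable, giving iYh | ih.
Drop T -> ε.
T -> YiY: Y, Y nullable, giving Yi | YiY | i | iY.
Y -> T: T nullable, giving T.
Unchanged (no nullable symbols): S -> eh; T -> hi; Y -> eh; Y -> he; Y -> iSi.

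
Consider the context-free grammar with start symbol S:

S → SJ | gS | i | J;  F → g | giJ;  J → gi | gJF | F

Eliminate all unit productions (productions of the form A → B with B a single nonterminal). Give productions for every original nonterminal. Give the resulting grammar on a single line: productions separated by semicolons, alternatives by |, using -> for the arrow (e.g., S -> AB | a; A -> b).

Unit productions: J->F, S->J.
Unit pairs (A ⇒* B via units): (J,F), (S,F), (S,J).
S: inherits non-unit rules of {F, J, S} → SJ | g | gJF | gS | gi | giJ | i.
F: inherits non-unit rules of {F} → g | giJ.
J: inherits non-unit rules of {F, J} → g | gJF | gi | giJ.

S -> g | i | SJ | gS | gi | gJF | giJ; F -> g | giJ; J -> g | gi | gJF | giJ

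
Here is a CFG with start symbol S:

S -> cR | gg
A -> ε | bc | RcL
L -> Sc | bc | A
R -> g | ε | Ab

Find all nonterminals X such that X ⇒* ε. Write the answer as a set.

{A, L, R}

Directly nullable (have an ε-rule): {A, R}.
L is nullable via L -> A (every symbol on the right is already known nullable).
Not nullable: S — each has a terminal in every rule's right-hand side or depends on a non-nullable symbol.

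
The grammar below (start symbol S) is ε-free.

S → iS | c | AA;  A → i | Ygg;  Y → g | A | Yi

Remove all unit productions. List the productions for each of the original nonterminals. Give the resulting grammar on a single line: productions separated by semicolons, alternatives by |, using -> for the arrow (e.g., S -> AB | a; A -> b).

S -> c | AA | iS; A -> i | Ygg; Y -> g | i | Yi | Ygg

Unit productions: Y->A.
Unit pairs (A ⇒* B via units): (Y,A).
S: inherits non-unit rules of {S} → AA | c | iS.
A: inherits non-unit rules of {A} → Ygg | i.
Y: inherits non-unit rules of {A, Y} → Ygg | Yi | g | i.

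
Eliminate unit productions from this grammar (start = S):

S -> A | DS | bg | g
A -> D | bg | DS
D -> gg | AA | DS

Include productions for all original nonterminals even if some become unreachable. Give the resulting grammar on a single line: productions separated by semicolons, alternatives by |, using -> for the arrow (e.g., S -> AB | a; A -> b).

Unit productions: A->D, S->A.
Unit pairs (A ⇒* B via units): (A,D), (S,A), (S,D).
S: inherits non-unit rules of {A, D, S} → AA | DS | bg | g | gg.
A: inherits non-unit rules of {A, D} → AA | DS | bg | gg.
D: inherits non-unit rules of {D} → AA | DS | gg.

S -> g | AA | DS | bg | gg; A -> AA | DS | bg | gg; D -> AA | DS | gg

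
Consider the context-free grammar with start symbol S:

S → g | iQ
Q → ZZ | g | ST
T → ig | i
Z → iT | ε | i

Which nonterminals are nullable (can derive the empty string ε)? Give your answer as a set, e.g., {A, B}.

{Q, Z}

Directly nullable (have an ε-rule): {Z}.
Q is nullable via Q -> ZZ (every symbol on the right is already known nullable).
Not nullable: S, T — each has a terminal in every rule's right-hand side or depends on a non-nullable symbol.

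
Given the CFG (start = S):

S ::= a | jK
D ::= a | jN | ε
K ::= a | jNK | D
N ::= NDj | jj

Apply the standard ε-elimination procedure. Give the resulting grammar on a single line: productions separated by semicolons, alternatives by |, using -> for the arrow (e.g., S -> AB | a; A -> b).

Nullable set: {D, K}.
S -> jK: K nullable, giving j | jK.
Drop D -> ε.
K -> D: D nullable, giving D.
K -> jNK: K nullable, giving jN | jNK.
N -> NDj: D nullable, giving NDj | Nj.
Unchanged (no nullable symbols): S -> a; D -> a; D -> jN; K -> a; N -> jj.

S -> a | j | jK; D -> a | jN; K -> D | a | jN | jNK; N -> Nj | jj | NDj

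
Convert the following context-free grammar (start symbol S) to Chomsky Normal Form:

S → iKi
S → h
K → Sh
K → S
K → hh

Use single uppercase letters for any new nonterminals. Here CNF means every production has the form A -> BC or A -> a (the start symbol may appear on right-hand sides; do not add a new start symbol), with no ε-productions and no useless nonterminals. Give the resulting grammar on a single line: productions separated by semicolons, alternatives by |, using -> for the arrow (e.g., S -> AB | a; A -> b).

No ε-productions.
After unit-elimination: S -> h | iKi; K -> h | Sh | hh | iKi.
TERM: introduce A -> h, B -> i and substitute in every rule of length ≥2.
BIN: K -> BKB becomes K -> BC, C -> KB; S -> BKB becomes S -> BD, D -> KB.

S -> h | BD; A -> h; B -> i; C -> KB; D -> KB; K -> h | AA | BC | SA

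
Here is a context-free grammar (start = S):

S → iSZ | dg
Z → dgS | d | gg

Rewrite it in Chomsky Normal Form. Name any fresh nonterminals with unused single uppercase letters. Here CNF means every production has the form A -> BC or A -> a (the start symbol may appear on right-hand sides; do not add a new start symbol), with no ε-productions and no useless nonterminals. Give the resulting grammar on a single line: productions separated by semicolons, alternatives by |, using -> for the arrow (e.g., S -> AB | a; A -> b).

S -> AB | CD; A -> d; B -> g; C -> i; D -> SZ; E -> BS; Z -> d | AE | BB

No ε-productions.
No unit productions to eliminate.
TERM: introduce A -> d, B -> g, C -> i and substitute in every rule of length ≥2.
BIN: S -> CSZ becomes S -> CD, D -> SZ; Z -> ABS becomes Z -> AE, E -> BS.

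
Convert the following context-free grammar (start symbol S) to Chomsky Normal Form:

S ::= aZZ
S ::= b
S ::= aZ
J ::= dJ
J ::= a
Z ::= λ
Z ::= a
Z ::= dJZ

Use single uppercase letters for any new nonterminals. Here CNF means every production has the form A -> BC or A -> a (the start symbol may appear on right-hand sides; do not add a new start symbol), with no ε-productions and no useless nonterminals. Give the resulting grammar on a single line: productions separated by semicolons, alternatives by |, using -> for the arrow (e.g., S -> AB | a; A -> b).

S -> a | b | BC | BZ; A -> d; B -> a; C -> ZZ; D -> JZ; J -> a | AJ; Z -> a | AD | AJ

Nullable: {Z}; after ε-elimination: S -> a | b | aZ | aZZ; J -> a | dJ; Z -> a | dJ | dJZ.
No unit productions to eliminate.
TERM: introduce B -> a, A -> d and substitute in every rule of length ≥2.
BIN: S -> BZZ becomes S -> BC, C -> ZZ; Z -> AJZ becomes Z -> AD, D -> JZ.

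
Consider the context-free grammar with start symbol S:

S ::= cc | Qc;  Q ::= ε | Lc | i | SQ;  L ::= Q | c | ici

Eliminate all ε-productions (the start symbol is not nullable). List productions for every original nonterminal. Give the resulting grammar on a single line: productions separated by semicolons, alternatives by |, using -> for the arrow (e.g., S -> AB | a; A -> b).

Nullable set: {L, Q}.
S -> Qc: Q nullable, giving Qc | c.
L -> Q: Q nullable, giving Q.
Drop Q -> ε.
Q -> Lc: L nullable, giving Lc | c.
Q -> SQ: Q nullable, giving S | SQ.
Unchanged (no nullable symbols): S -> cc; L -> c; L -> ici; Q -> i.

S -> c | Qc | cc; L -> Q | c | ici; Q -> S | c | i | Lc | SQ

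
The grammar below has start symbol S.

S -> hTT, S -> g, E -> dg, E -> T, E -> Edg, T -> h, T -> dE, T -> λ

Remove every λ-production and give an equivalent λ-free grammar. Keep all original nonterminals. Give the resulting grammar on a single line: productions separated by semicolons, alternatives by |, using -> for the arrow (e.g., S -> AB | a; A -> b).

Nullable set: {E, T}.
S -> hTT: T, T nullable, giving h | hT | hTT.
E -> Edg: E nullable, giving Edg | dg.
E -> T: T nullable, giving T.
Drop T -> λ.
T -> dE: E nullable, giving d | dE.
Unchanged (no nullable symbols): S -> g; E -> dg; T -> h.

S -> g | h | hT | hTT; E -> T | dg | Edg; T -> d | h | dE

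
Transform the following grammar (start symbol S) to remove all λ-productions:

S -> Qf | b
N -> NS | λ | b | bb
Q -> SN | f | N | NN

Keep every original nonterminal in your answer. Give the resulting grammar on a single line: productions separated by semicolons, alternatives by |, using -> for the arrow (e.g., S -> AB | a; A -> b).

S -> b | f | Qf; N -> S | b | NS | bb; Q -> N | S | f | NN | SN

Nullable set: {N, Q}.
S -> Qf: Q nullable, giving Qf | f.
Drop N -> λ.
N -> NS: N nullable, giving NS | S.
Q -> N: N nullable, giving N.
Q -> NN: N, N nullable, giving N | NN.
Q -> SN: N nullable, giving S | SN.
Unchanged (no nullable symbols): S -> b; N -> b; N -> bb; Q -> f.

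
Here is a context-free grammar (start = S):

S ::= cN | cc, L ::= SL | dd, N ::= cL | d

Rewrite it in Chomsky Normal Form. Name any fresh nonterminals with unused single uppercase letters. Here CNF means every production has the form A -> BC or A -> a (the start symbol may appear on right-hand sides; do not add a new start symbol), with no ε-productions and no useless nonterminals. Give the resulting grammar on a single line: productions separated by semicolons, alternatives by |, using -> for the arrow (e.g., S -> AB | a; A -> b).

S -> BB | BN; A -> d; B -> c; L -> AA | SL; N -> d | BL

No ε-productions.
No unit productions to eliminate.
TERM: introduce B -> c, A -> d and substitute in every rule of length ≥2.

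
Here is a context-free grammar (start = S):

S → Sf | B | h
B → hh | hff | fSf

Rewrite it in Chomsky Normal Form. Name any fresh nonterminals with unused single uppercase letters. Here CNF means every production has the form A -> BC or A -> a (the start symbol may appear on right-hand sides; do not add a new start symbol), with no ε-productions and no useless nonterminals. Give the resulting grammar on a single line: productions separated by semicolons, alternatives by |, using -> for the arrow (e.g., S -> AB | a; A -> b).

No ε-productions.
After unit-elimination: S -> h | Sf | hh | fSf | hff; B -> hh | fSf | hff.
TERM: introduce A -> f, C -> h and substitute in every rule of length ≥2.
BIN: B -> ASA becomes B -> AD, D -> SA; B -> CAA becomes B -> CE, E -> AA; S -> ASA becomes S -> AF, F -> SA; S -> CAA becomes S -> CG, G -> AA.
Drop unreachable/unproductive: B.

S -> h | AF | CC | CG | SA; A -> f; C -> h; F -> SA; G -> AA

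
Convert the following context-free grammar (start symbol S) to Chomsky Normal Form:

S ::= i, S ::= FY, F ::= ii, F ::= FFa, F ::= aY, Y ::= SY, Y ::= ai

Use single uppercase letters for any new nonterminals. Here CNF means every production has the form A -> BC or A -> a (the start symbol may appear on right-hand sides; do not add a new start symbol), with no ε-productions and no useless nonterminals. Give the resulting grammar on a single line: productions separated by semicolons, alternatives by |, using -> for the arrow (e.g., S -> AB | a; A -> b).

S -> i | FY; A -> a; B -> i; C -> FA; F -> AY | BB | FC; Y -> AB | SY

No ε-productions.
No unit productions to eliminate.
TERM: introduce A -> a, B -> i and substitute in every rule of length ≥2.
BIN: F -> FFA becomes F -> FC, C -> FA.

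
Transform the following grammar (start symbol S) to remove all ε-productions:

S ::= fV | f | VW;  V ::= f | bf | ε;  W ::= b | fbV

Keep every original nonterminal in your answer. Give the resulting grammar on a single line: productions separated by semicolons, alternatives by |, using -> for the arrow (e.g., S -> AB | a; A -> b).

S -> W | f | VW | fV; V -> f | bf; W -> b | fb | fbV

Nullable set: {V}.
S -> VW: V nullable, giving VW | W.
S -> fV: V nullable, giving f | fV.
Drop V -> ε.
W -> fbV: V nullable, giving fb | fbV.
Unchanged (no nullable symbols): S -> f; V -> bf; V -> f; W -> b.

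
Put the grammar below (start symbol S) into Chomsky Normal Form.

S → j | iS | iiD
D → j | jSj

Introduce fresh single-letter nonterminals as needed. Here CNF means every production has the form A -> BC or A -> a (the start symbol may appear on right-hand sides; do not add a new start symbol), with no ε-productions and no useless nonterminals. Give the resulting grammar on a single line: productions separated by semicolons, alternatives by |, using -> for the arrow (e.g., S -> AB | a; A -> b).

No ε-productions.
No unit productions to eliminate.
TERM: introduce B -> i, A -> j and substitute in every rule of length ≥2.
BIN: D -> ASA becomes D -> AC, C -> SA; S -> BBD becomes S -> BE, E -> BD.

S -> j | BE | BS; A -> j; B -> i; C -> SA; D -> j | AC; E -> BD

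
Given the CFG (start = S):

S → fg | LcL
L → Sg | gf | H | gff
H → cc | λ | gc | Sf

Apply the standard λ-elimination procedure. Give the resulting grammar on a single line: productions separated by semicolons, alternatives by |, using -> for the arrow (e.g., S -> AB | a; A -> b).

S -> c | Lc | cL | fg | LcL; H -> Sf | cc | gc; L -> H | Sg | gf | gff

Nullable set: {H, L}.
S -> LcL: L, L nullable, giving Lc | LcL | c | cL.
Drop H -> λ.
L -> H: H nullable, giving H.
Unchanged (no nullable symbols): S -> fg; H -> Sf; H -> cc; H -> gc; L -> Sg; L -> gf; L -> gff.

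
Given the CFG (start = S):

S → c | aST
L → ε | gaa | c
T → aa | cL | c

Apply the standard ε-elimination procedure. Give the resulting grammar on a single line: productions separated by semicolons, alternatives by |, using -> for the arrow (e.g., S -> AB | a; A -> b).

Nullable set: {L}.
Drop L -> ε.
T -> cL: L nullable, giving c | cL.
Unchanged (no nullable symbols): S -> aST; S -> c; L -> c; L -> gaa; T -> aa; T -> c.

S -> c | aST; L -> c | gaa; T -> c | aa | cL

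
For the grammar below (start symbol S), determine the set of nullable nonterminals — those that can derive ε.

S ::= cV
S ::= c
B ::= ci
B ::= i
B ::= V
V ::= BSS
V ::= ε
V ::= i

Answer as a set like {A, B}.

{B, V}

Directly nullable (have an ε-rule): {V}.
B is nullable via B -> V (every symbol on the right is already known nullable).
Not nullable: S — each has a terminal in every rule's right-hand side or depends on a non-nullable symbol.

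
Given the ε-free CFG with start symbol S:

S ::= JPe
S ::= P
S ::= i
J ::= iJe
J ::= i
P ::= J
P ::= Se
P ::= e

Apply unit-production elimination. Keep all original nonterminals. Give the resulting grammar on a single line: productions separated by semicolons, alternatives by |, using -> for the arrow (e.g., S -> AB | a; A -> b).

Unit productions: P->J, S->P.
Unit pairs (A ⇒* B via units): (P,J), (S,J), (S,P).
S: inherits non-unit rules of {J, P, S} → JPe | Se | e | i | iJe.
J: inherits non-unit rules of {J} → i | iJe.
P: inherits non-unit rules of {J, P} → Se | e | i | iJe.

S -> e | i | Se | JPe | iJe; J -> i | iJe; P -> e | i | Se | iJe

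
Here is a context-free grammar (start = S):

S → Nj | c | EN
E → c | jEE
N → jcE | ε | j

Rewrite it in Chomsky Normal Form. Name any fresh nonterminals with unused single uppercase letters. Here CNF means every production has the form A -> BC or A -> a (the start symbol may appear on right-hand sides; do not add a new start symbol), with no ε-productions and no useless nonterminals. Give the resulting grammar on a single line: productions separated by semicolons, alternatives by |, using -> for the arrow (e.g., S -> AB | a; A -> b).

Nullable: {N}; after ε-elimination: S -> E | c | j | EN | Nj; E -> c | jEE; N -> j | jcE.
After unit-elimination: S -> c | j | EN | Nj | jEE; E -> c | jEE; N -> j | jcE.
TERM: introduce B -> c, A -> j and substitute in every rule of length ≥2.
BIN: E -> AEE becomes E -> AC, C -> EE; N -> ABE becomes N -> AD, D -> BE; S -> AEE becomes S -> AF, F -> EE.

S -> c | j | AF | EN | NA; A -> j; B -> c; C -> EE; D -> BE; E -> c | AC; F -> EE; N -> j | AD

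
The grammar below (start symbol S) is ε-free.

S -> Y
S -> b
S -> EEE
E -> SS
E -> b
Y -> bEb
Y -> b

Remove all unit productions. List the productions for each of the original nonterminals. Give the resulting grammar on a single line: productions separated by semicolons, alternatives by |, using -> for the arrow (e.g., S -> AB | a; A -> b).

S -> b | EEE | bEb; E -> b | SS; Y -> b | bEb

Unit productions: S->Y.
Unit pairs (A ⇒* B via units): (S,Y).
S: inherits non-unit rules of {S, Y} → EEE | b | bEb.
E: inherits non-unit rules of {E} → SS | b.
Y: inherits non-unit rules of {Y} → b | bEb.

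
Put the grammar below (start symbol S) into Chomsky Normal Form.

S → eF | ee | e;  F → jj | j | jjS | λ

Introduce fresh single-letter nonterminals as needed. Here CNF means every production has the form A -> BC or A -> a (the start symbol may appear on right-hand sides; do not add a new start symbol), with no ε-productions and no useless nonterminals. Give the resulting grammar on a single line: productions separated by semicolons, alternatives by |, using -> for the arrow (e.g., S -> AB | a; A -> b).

S -> e | BB | BF; A -> j; B -> e; C -> AS; F -> j | AA | AC

Nullable: {F}; after ε-elimination: S -> e | eF | ee; F -> j | jj | jjS.
No unit productions to eliminate.
TERM: introduce B -> e, A -> j and substitute in every rule of length ≥2.
BIN: F -> AAS becomes F -> AC, C -> AS.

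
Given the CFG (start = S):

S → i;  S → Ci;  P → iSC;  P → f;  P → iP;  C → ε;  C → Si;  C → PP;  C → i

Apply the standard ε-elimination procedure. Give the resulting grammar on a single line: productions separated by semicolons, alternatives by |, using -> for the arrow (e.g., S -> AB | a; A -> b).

Nullable set: {C}.
S -> Ci: C nullable, giving Ci | i.
Drop C -> ε.
P -> iSC: C nullable, giving iS | iSC.
Unchanged (no nullable symbols): S -> i; C -> PP; C -> Si; C -> i; P -> f; P -> iP.

S -> i | Ci; C -> i | PP | Si; P -> f | iP | iS | iSC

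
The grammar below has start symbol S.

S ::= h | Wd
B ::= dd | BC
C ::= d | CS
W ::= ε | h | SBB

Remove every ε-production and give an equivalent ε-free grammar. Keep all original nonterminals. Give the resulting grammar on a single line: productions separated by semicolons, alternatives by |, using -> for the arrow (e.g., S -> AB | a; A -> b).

Nullable set: {W}.
S -> Wd: W nullable, giving Wd | d.
Drop W -> ε.
Unchanged (no nullable symbols): S -> h; B -> BC; B -> dd; C -> CS; C -> d; W -> SBB; W -> h.

S -> d | h | Wd; B -> BC | dd; C -> d | CS; W -> h | SBB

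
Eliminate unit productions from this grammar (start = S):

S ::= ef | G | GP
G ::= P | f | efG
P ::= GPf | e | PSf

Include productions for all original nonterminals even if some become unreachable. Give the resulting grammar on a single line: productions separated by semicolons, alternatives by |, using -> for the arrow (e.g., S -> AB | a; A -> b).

Unit productions: G->P, S->G.
Unit pairs (A ⇒* B via units): (G,P), (S,G), (S,P).
S: inherits non-unit rules of {G, P, S} → GP | GPf | PSf | e | ef | efG | f.
G: inherits non-unit rules of {G, P} → GPf | PSf | e | efG | f.
P: inherits non-unit rules of {P} → GPf | PSf | e.

S -> e | f | GP | ef | GPf | PSf | efG; G -> e | f | GPf | PSf | efG; P -> e | GPf | PSf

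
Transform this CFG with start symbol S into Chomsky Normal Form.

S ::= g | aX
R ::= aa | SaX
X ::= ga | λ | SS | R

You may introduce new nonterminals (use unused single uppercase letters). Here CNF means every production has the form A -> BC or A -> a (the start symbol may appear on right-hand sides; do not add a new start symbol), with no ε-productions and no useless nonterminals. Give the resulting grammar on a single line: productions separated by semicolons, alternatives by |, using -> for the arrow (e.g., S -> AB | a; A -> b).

S -> a | g | AX; A -> a; B -> g; D -> AX; X -> AA | BA | SA | SD | SS

Nullable: {X}; after ε-elimination: S -> a | g | aX; R -> Sa | aa | SaX; X -> R | SS | ga.
After unit-elimination: S -> a | g | aX; R -> Sa | aa | SaX; X -> SS | Sa | aa | ga | SaX.
TERM: introduce A -> a, B -> g and substitute in every rule of length ≥2.
BIN: R -> SAX becomes R -> SC, C -> AX; X -> SAX becomes X -> SD, D -> AX.
Drop unreachable/unproductive: R.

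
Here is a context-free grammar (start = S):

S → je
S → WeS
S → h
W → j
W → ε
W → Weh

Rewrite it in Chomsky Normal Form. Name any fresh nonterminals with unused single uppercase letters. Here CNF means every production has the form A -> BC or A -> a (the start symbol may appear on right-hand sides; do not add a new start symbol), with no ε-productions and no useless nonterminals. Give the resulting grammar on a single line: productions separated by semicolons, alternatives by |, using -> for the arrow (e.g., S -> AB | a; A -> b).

Nullable: {W}; after ε-elimination: S -> h | eS | je | WeS; W -> j | eh | Weh.
No unit productions to eliminate.
TERM: introduce A -> e, C -> h, B -> j and substitute in every rule of length ≥2.
BIN: S -> WAS becomes S -> WD, D -> AS; W -> WAC becomes W -> WE, E -> AC.

S -> h | AS | BA | WD; A -> e; B -> j; C -> h; D -> AS; E -> AC; W -> j | AC | WE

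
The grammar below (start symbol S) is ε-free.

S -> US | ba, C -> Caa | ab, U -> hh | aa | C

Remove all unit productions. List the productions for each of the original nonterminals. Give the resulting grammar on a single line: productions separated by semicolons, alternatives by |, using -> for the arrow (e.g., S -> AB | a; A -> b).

S -> US | ba; C -> ab | Caa; U -> aa | ab | hh | Caa

Unit productions: U->C.
Unit pairs (A ⇒* B via units): (U,C).
S: inherits non-unit rules of {S} → US | ba.
C: inherits non-unit rules of {C} → Caa | ab.
U: inherits non-unit rules of {C, U} → Caa | aa | ab | hh.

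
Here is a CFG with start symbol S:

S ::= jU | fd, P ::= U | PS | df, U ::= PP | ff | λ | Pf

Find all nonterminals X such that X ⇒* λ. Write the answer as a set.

Directly nullable (have an ε-rule): {U}.
P is nullable via P -> U (every symbol on the right is already known nullable).
Not nullable: S — each has a terminal in every rule's right-hand side or depends on a non-nullable symbol.

{P, U}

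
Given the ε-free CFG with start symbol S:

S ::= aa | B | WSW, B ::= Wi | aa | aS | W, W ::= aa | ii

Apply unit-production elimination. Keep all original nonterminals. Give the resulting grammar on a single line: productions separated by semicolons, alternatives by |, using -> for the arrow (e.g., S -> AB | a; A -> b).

S -> Wi | aS | aa | ii | WSW; B -> Wi | aS | aa | ii; W -> aa | ii

Unit productions: B->W, S->B.
Unit pairs (A ⇒* B via units): (B,W), (S,B), (S,W).
S: inherits non-unit rules of {B, S, W} → WSW | Wi | aS | aa | ii.
B: inherits non-unit rules of {B, W} → Wi | aS | aa | ii.
W: inherits non-unit rules of {W} → aa | ii.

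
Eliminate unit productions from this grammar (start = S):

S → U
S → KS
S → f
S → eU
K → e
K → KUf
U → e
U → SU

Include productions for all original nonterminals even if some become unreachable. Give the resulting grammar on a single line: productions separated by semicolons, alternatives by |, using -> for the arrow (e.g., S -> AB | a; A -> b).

Unit productions: S->U.
Unit pairs (A ⇒* B via units): (S,U).
S: inherits non-unit rules of {S, U} → KS | SU | e | eU | f.
K: inherits non-unit rules of {K} → KUf | e.
U: inherits non-unit rules of {U} → SU | e.

S -> e | f | KS | SU | eU; K -> e | KUf; U -> e | SU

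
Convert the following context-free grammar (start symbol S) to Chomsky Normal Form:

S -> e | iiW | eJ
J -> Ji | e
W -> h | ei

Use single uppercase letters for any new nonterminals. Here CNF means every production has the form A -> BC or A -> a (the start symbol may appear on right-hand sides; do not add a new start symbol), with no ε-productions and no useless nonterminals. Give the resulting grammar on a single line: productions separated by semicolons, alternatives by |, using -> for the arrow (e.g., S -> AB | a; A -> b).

No ε-productions.
No unit productions to eliminate.
TERM: introduce B -> e, A -> i and substitute in every rule of length ≥2.
BIN: S -> AAW becomes S -> AC, C -> AW.

S -> e | AC | BJ; A -> i; B -> e; C -> AW; J -> e | JA; W -> h | BA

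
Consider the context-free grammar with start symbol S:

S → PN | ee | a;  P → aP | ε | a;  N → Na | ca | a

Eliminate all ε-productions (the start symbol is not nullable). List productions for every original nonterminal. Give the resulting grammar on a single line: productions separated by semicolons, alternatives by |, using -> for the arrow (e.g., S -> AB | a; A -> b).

Nullable set: {P}.
S -> PN: P nullable, giving N | PN.
Drop P -> ε.
P -> aP: P nullable, giving a | aP.
Unchanged (no nullable symbols): S -> a; S -> ee; N -> Na; N -> a; N -> ca; P -> a.

S -> N | a | PN | ee; N -> a | Na | ca; P -> a | aP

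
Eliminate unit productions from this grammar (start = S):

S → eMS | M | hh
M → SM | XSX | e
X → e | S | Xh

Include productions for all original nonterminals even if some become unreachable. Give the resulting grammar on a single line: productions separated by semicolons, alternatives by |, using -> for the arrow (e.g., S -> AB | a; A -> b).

S -> e | SM | hh | XSX | eMS; M -> e | SM | XSX; X -> e | SM | Xh | hh | XSX | eMS

Unit productions: S->M, X->S.
Unit pairs (A ⇒* B via units): (S,M), (X,M), (X,S).
S: inherits non-unit rules of {M, S} → SM | XSX | e | eMS | hh.
M: inherits non-unit rules of {M} → SM | XSX | e.
X: inherits non-unit rules of {M, S, X} → SM | XSX | Xh | e | eMS | hh.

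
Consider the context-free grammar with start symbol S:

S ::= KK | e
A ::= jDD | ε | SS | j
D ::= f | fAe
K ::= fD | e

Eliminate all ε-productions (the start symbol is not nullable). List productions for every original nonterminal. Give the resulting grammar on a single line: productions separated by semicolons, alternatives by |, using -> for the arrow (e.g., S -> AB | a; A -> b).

Nullable set: {A}.
Drop A -> ε.
D -> fAe: A nullable, giving fAe | fe.
Unchanged (no nullable symbols): S -> KK; S -> e; A -> SS; A -> j; A -> jDD; D -> f; K -> e; K -> fD.

S -> e | KK; A -> j | SS | jDD; D -> f | fe | fAe; K -> e | fD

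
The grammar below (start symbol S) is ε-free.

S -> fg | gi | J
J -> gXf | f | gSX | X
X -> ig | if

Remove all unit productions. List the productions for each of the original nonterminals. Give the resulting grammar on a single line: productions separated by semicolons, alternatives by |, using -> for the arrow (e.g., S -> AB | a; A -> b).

S -> f | fg | gi | if | ig | gSX | gXf; J -> f | if | ig | gSX | gXf; X -> if | ig

Unit productions: J->X, S->J.
Unit pairs (A ⇒* B via units): (J,X), (S,J), (S,X).
S: inherits non-unit rules of {J, S, X} → f | fg | gSX | gXf | gi | if | ig.
J: inherits non-unit rules of {J, X} → f | gSX | gXf | if | ig.
X: inherits non-unit rules of {X} → if | ig.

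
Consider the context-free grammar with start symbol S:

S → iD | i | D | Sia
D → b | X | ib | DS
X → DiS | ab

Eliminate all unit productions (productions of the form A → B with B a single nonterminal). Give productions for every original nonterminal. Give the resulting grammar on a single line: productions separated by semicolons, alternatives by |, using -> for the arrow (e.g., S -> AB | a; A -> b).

Unit productions: D->X, S->D.
Unit pairs (A ⇒* B via units): (D,X), (S,D), (S,X).
S: inherits non-unit rules of {D, S, X} → DS | DiS | Sia | ab | b | i | iD | ib.
D: inherits non-unit rules of {D, X} → DS | DiS | ab | b | ib.
X: inherits non-unit rules of {X} → DiS | ab.

S -> b | i | DS | ab | iD | ib | DiS | Sia; D -> b | DS | ab | ib | DiS; X -> ab | DiS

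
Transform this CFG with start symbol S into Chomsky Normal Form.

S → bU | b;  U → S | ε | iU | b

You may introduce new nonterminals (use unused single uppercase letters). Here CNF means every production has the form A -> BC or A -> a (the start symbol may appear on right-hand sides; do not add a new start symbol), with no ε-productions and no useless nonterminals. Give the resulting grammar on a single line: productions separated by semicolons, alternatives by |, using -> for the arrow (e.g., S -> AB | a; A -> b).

S -> b | AU; A -> b; B -> i; U -> b | i | AU | BU

Nullable: {U}; after ε-elimination: S -> b | bU; U -> S | b | i | iU.
After unit-elimination: S -> b | bU; U -> b | i | bU | iU.
TERM: introduce A -> b, B -> i and substitute in every rule of length ≥2.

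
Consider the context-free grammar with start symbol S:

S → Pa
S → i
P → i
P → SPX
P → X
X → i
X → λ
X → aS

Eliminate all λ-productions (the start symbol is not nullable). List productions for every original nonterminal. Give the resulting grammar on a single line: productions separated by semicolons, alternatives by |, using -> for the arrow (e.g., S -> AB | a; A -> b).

S -> a | i | Pa; P -> S | X | i | SP | SX | SPX; X -> i | aS

Nullable set: {P, X}.
S -> Pa: P nullable, giving Pa | a.
P -> SPX: P, X nullable, giving S | SP | SPX | SX.
P -> X: X nullable, giving X.
Drop X -> λ.
Unchanged (no nullable symbols): S -> i; P -> i; X -> aS; X -> i.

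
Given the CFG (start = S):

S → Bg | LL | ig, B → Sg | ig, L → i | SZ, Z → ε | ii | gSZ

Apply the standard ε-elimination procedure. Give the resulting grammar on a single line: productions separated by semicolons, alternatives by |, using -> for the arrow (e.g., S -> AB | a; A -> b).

Nullable set: {Z}.
L -> SZ: Z nullable, giving S | SZ.
Drop Z -> ε.
Z -> gSZ: Z nullable, giving gS | gSZ.
Unchanged (no nullable symbols): S -> Bg; S -> LL; S -> ig; B -> Sg; B -> ig; L -> i; Z -> ii.

S -> Bg | LL | ig; B -> Sg | ig; L -> S | i | SZ; Z -> gS | ii | gSZ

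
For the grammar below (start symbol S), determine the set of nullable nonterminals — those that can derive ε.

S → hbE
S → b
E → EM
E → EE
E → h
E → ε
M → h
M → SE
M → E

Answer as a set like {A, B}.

Directly nullable (have an ε-rule): {E}.
M is nullable via M -> E (every symbol on the right is already known nullable).
Not nullable: S — each has a terminal in every rule's right-hand side or depends on a non-nullable symbol.

{E, M}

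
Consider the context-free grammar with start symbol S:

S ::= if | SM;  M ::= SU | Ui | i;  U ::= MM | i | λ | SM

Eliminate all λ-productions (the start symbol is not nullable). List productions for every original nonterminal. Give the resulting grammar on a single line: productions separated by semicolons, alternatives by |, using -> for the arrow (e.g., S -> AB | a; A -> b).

Nullable set: {U}.
M -> SU: U nullable, giving S | SU.
M -> Ui: U nullable, giving Ui | i.
Drop U -> λ.
Unchanged (no nullable symbols): S -> SM; S -> if; M -> i; U -> MM; U -> SM; U -> i.

S -> SM | if; M -> S | i | SU | Ui; U -> i | MM | SM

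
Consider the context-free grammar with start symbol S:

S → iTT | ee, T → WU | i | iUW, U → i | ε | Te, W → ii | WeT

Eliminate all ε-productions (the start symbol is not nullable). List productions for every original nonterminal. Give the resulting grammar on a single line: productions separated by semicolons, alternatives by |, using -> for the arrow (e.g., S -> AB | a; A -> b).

Nullable set: {U}.
T -> WU: U nullable, giving W | WU.
T -> iUW: U nullable, giving iUW | iW.
Drop U -> ε.
Unchanged (no nullable symbols): S -> ee; S -> iTT; T -> i; U -> Te; U -> i; W -> WeT; W -> ii.

S -> ee | iTT; T -> W | i | WU | iW | iUW; U -> i | Te; W -> ii | WeT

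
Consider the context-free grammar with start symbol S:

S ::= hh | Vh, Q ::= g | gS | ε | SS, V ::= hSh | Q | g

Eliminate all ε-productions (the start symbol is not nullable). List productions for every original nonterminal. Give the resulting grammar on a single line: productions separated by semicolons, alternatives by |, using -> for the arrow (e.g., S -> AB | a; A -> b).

S -> h | Vh | hh; Q -> g | SS | gS; V -> Q | g | hSh

Nullable set: {Q, V}.
S -> Vh: V nullable, giving Vh | h.
Drop Q -> ε.
V -> Q: Q nullable, giving Q.
Unchanged (no nullable symbols): S -> hh; Q -> SS; Q -> g; Q -> gS; V -> g; V -> hSh.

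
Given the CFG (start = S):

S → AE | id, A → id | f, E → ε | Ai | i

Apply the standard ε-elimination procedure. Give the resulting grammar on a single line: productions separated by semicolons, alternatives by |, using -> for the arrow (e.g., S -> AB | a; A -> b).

S -> A | AE | id; A -> f | id; E -> i | Ai

Nullable set: {E}.
S -> AE: E nullable, giving A | AE.
Drop E -> ε.
Unchanged (no nullable symbols): S -> id; A -> f; A -> id; E -> Ai; E -> i.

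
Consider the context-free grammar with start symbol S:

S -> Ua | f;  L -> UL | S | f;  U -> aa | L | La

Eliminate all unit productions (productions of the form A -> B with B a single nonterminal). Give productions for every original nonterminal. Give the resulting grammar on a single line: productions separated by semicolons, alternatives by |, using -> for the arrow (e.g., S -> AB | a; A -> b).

S -> f | Ua; L -> f | UL | Ua; U -> f | La | UL | Ua | aa

Unit productions: L->S, U->L.
Unit pairs (A ⇒* B via units): (L,S), (U,L), (U,S).
S: inherits non-unit rules of {S} → Ua | f.
L: inherits non-unit rules of {L, S} → UL | Ua | f.
U: inherits non-unit rules of {L, S, U} → La | UL | Ua | aa | f.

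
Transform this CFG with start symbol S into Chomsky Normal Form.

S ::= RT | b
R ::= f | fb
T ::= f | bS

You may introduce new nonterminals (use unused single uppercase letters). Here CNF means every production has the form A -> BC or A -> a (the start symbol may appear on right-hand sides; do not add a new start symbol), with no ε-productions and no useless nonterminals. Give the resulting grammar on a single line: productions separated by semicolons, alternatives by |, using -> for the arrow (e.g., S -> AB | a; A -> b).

S -> b | RT; A -> f; B -> b; R -> f | AB; T -> f | BS

No ε-productions.
No unit productions to eliminate.
TERM: introduce B -> b, A -> f and substitute in every rule of length ≥2.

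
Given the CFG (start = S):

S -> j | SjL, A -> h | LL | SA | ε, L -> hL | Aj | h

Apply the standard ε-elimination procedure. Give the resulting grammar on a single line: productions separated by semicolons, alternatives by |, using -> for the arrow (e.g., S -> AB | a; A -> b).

S -> j | SjL; A -> S | h | LL | SA; L -> h | j | Aj | hL

Nullable set: {A}.
Drop A -> ε.
A -> SA: A nullable, giving S | SA.
L -> Aj: A nullable, giving Aj | j.
Unchanged (no nullable symbols): S -> SjL; S -> j; A -> LL; A -> h; L -> h; L -> hL.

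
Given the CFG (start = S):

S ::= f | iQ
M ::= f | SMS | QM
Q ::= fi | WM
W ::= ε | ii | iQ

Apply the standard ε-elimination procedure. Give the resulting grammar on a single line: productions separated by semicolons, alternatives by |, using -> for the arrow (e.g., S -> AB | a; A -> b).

S -> f | iQ; M -> f | QM | SMS; Q -> M | WM | fi; W -> iQ | ii

Nullable set: {W}.
Q -> WM: W nullable, giving M | WM.
Drop W -> ε.
Unchanged (no nullable symbols): S -> f; S -> iQ; M -> QM; M -> SMS; M -> f; Q -> fi; W -> iQ; W -> ii.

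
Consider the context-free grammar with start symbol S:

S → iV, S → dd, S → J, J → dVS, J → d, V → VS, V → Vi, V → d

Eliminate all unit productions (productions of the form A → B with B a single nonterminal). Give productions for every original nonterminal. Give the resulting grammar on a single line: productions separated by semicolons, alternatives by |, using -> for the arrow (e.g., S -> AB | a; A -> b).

S -> d | dd | iV | dVS; J -> d | dVS; V -> d | VS | Vi

Unit productions: S->J.
Unit pairs (A ⇒* B via units): (S,J).
S: inherits non-unit rules of {J, S} → d | dVS | dd | iV.
J: inherits non-unit rules of {J} → d | dVS.
V: inherits non-unit rules of {V} → VS | Vi | d.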